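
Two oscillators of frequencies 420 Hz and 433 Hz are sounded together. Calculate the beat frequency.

13 Hz

f_beat = |f₁ − f₂|.
|420 − 433| = 13 Hz.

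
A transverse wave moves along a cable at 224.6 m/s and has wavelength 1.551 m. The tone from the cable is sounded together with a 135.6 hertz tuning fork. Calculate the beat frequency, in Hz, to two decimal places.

Source frequency f = v/λ = 224.6/1.551 = 144.8098 Hz.
f_beat = |144.8098 − 135.6| = 9.21 Hz.

9.21 Hz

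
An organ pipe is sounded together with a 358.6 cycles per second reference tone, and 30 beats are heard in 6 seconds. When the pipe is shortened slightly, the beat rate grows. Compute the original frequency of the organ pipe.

363.6 Hz

Beat frequency = 30/6 = 5 Hz.
|f − 358.6| = 5, so the organ pipe was at either 353.6 Hz or 363.6 Hz.
A shorter pipe has a higher fundamental; the adjustment raises the organ pipe's frequency.
The beat rate rose, so the adjustment moved the organ pipe further from 358.6 Hz — it was already above the reference.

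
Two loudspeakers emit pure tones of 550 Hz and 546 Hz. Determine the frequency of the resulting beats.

Beats arise from superposition of two nearby frequencies; the beat rate is |f₁ − f₂|.
|550 − 546| = 4 Hz.

4 Hz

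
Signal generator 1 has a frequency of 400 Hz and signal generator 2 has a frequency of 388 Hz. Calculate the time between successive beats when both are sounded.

0.083 s

f_beat = |400 − 388| = 12 Hz.
Beat period T = 1 / f_beat = 1 / 12 s.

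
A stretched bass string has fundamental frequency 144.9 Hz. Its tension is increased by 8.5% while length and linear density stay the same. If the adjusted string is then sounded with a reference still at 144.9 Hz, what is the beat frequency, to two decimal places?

6.03 Hz

For a string, f ∝ √T, so the new frequency is 144.9·√1.085 = 150.9327 Hz.
f_beat = |150.9327 − 144.9| = 6.03 Hz.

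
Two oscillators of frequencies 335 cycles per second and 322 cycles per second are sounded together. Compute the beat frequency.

f_beat = |f₁ − f₂|.
|335 − 322| = 13 Hz.

13 Hz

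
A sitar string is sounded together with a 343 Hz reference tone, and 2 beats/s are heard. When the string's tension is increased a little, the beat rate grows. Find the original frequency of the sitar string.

|f − 343| = 2, so the sitar string was at either 341 Hz or 345 Hz.
Higher tension means higher frequency; the adjustment raises the sitar string's frequency.
The beat rate rose, so the adjustment moved the sitar string further from 343 Hz — it was already above the reference.

345 Hz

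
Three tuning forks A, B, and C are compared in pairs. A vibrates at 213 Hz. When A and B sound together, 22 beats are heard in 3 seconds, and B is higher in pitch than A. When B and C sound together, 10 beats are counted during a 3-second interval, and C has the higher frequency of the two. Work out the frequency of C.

A–B: Beat frequency = 22/3 = 7.3333 Hz.
B is above A, so f_B = 213 + 7.3333 = 220.3333 Hz.
B–C: Beat frequency = 10/3 = 3.3333 Hz.
C is above B, so f_C = 220.3333 + 3.3333 = 223.6667 Hz.

223.6667 Hz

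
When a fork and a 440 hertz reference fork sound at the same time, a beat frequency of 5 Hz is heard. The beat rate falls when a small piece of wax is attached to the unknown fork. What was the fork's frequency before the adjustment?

|f − 440| = 5, so the fork was at either 435 Hz or 445 Hz.
Loading a fork with wax lowers its frequency; the adjustment lowers the fork's frequency.
The beat rate fell, so the adjustment moved the fork toward 440 Hz — it must have started above the reference.

445 Hz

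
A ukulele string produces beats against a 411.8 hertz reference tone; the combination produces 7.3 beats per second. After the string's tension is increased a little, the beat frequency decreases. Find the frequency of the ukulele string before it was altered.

404.5 Hz

|f − 411.8| = 7.3, so the ukulele string was at either 404.5 Hz or 419.1 Hz.
Higher tension means higher frequency; the adjustment raises the ukulele string's frequency.
The beat rate fell, so the adjustment moved the ukulele string toward 411.8 Hz — it must have started below the reference.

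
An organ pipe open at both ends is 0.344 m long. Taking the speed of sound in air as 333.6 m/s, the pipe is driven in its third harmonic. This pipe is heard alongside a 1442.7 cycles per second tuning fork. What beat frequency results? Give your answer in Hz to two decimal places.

Open pipe: f_n = n·v/(2L) = 3·333.6/(2·0.344) = 1454.6512 Hz.
f_beat = |1454.6512 − 1442.7| = 11.95 Hz.

11.95 Hz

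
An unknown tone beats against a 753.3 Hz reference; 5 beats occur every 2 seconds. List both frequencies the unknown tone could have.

Beat frequency = 5/2 = 2.5 Hz.
|f − 753.3| = 2.5, so f = 753.3 ± 2.5.

750.8 Hz or 755.8 Hz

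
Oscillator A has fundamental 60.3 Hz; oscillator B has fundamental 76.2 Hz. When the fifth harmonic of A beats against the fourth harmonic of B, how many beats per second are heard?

Fifth harmonic of the first: 5·60.3 = 301.5 Hz.
Fourth harmonic of the second: 4·76.2 = 304.8 Hz.
f_beat = |301.5 − 304.8| = 3.3 Hz.

3.3 Hz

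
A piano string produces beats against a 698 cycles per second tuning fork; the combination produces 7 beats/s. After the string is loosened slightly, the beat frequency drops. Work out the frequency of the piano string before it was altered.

705 Hz

|f − 698| = 7, so the piano string was at either 691 Hz or 705 Hz.
Reducing tension lowers a string's frequency; the adjustment lowers the piano string's frequency.
The beat rate fell, so the adjustment moved the piano string toward 698 Hz — it must have started above the reference.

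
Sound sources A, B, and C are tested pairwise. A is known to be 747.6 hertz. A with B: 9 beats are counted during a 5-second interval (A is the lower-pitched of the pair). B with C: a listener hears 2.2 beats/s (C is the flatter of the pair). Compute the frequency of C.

A–B: Beat frequency = 9/5 = 1.8 Hz.
B is above A, so f_B = 747.6 + 1.8 = 749.4 Hz.
C is below B, so f_C = 749.4 − 2.2 = 747.2 Hz.

747.2 Hz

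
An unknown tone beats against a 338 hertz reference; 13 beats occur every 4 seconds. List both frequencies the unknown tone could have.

Beat frequency = 13/4 = 3.25 Hz.
|f − 338| = 3.25, so f = 338 ± 3.25.

334.75 Hz or 341.25 Hz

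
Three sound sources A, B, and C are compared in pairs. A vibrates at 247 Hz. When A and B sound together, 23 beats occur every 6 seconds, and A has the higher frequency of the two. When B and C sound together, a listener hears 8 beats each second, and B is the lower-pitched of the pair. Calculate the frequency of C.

A–B: Beat frequency = 23/6 = 3.8333 Hz.
B is below A, so f_B = 247 − 3.8333 = 243.1667 Hz.
C is above B, so f_C = 243.1667 + 8 = 251.1667 Hz.

251.1667 Hz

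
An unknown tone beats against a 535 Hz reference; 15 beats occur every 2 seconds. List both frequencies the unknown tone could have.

Beat frequency = 15/2 = 7.5 Hz.
|f − 535| = 7.5, so f = 535 ± 7.5.

527.5 Hz or 542.5 Hz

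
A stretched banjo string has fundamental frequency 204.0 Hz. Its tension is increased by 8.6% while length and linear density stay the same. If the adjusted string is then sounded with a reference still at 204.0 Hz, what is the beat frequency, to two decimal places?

For a string, f ∝ √T, so the new frequency is 204.0·√1.086 = 212.5911 Hz.
f_beat = |212.5911 − 204.0| = 8.59 Hz.

8.59 Hz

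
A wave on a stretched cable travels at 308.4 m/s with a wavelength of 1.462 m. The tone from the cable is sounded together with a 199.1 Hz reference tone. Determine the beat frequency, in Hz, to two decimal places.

11.84 Hz

Source frequency f = v/λ = 308.4/1.462 = 210.9439 Hz.
f_beat = |210.9439 − 199.1| = 11.84 Hz.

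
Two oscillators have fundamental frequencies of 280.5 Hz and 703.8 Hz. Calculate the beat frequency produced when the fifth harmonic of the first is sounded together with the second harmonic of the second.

5.1 Hz

Fifth harmonic of the first: 5·280.5 = 1402.5 Hz.
Second harmonic of the second: 2·703.8 = 1407.6 Hz.
f_beat = |1402.5 − 1407.6| = 5.1 Hz.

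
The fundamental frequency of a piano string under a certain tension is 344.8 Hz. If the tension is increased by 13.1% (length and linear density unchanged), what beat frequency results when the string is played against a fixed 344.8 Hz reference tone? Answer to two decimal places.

21.89 Hz

For a string, f ∝ √T, so the new frequency is 344.8·√1.131 = 366.6896 Hz.
f_beat = |366.6896 − 344.8| = 21.89 Hz.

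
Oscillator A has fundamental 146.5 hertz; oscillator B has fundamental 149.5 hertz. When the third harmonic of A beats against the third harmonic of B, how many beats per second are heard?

Third harmonic of the first: 3·146.5 = 439.5 Hz.
Third harmonic of the second: 3·149.5 = 448.5 Hz.
f_beat = |439.5 − 448.5| = 9.0 Hz.

9.0 Hz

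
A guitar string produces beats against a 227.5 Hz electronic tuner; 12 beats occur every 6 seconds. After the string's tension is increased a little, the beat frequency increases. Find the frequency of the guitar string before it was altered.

Beat frequency = 12/6 = 2 Hz.
|f − 227.5| = 2, so the guitar string was at either 225.5 Hz or 229.5 Hz.
Higher tension means higher frequency; the adjustment raises the guitar string's frequency.
The beat rate rose, so the adjustment moved the guitar string further from 227.5 Hz — it was already above the reference.

229.5 Hz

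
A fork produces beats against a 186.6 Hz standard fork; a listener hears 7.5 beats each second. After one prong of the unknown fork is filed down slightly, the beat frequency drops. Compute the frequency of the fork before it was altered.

|f − 186.6| = 7.5, so the fork was at either 179.1 Hz or 194.1 Hz.
Filing a prong removes mass and raises the fork's frequency; the adjustment raises the fork's frequency.
The beat rate fell, so the adjustment moved the fork toward 186.6 Hz — it must have started below the reference.

179.1 Hz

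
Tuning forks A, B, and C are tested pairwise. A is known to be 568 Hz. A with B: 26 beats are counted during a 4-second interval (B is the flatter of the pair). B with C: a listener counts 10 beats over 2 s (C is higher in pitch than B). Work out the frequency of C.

566.5 Hz

A–B: Beat frequency = 26/4 = 6.5 Hz.
B is below A, so f_B = 568 − 6.5 = 561.5 Hz.
B–C: Beat frequency = 10/2 = 5 Hz.
C is above B, so f_C = 561.5 + 5 = 566.5 Hz.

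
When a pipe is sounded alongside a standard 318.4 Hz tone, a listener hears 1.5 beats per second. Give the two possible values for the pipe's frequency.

316.9 Hz or 319.9 Hz

|f − 318.4| = 1.5, so f = 318.4 ± 1.5.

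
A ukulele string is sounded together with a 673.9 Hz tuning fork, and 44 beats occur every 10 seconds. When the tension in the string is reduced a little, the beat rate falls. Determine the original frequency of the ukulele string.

Beat frequency = 44/10 = 4.4 Hz.
|f − 673.9| = 4.4, so the ukulele string was at either 669.5 Hz or 678.3 Hz.
Lower tension means lower frequency; the adjustment lowers the ukulele string's frequency.
The beat rate fell, so the adjustment moved the ukulele string toward 673.9 Hz — it must have started above the reference.

678.3 Hz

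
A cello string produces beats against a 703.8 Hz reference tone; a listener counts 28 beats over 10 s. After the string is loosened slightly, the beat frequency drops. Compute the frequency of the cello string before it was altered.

706.6 Hz

Beat frequency = 28/10 = 2.8 Hz.
|f − 703.8| = 2.8, so the cello string was at either 701 Hz or 706.6 Hz.
Reducing tension lowers a string's frequency; the adjustment lowers the cello string's frequency.
The beat rate fell, so the adjustment moved the cello string toward 703.8 Hz — it must have started above the reference.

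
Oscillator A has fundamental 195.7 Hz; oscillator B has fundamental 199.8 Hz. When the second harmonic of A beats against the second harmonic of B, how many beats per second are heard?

8.2 Hz

Second harmonic of the first: 2·195.7 = 391.4 Hz.
Second harmonic of the second: 2·199.8 = 399.6 Hz.
f_beat = |391.4 − 399.6| = 8.2 Hz.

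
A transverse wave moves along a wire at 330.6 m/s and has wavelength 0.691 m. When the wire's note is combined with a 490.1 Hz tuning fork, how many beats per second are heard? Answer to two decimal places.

11.66 Hz

Source frequency f = v/λ = 330.6/0.691 = 478.4370 Hz.
f_beat = |478.4370 − 490.1| = 11.66 Hz.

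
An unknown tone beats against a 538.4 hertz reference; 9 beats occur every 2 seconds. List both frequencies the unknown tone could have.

533.9 Hz or 542.9 Hz

Beat frequency = 9/2 = 4.5 Hz.
|f − 538.4| = 4.5, so f = 538.4 ± 4.5.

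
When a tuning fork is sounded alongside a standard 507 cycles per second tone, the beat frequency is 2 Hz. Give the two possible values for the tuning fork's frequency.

505 Hz or 509 Hz

|f − 507| = 2, so f = 507 ± 2.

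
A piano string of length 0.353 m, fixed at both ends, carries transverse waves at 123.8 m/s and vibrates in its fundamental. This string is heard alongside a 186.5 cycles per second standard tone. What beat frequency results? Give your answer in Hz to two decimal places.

For a string fixed at both ends, f_n = n·v/(2L) = 1·123.8/(2·0.353) = 175.3541 Hz.
f_beat = |175.3541 − 186.5| = 11.15 Hz.

11.15 Hz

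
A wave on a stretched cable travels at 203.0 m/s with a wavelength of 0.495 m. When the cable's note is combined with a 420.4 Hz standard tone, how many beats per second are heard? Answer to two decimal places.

Source frequency f = v/λ = 203.0/0.495 = 410.1010 Hz.
f_beat = |410.1010 − 420.4| = 10.30 Hz.

10.30 Hz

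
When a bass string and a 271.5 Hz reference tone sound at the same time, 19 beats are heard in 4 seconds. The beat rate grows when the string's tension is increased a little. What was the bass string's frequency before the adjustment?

276.25 Hz

Beat frequency = 19/4 = 4.75 Hz.
|f − 271.5| = 4.75, so the bass string was at either 266.75 Hz or 276.25 Hz.
Higher tension means higher frequency; the adjustment raises the bass string's frequency.
The beat rate rose, so the adjustment moved the bass string further from 271.5 Hz — it was already above the reference.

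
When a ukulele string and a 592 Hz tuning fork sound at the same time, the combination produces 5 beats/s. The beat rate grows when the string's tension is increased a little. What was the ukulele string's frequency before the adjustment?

597 Hz

|f − 592| = 5, so the ukulele string was at either 587 Hz or 597 Hz.
Higher tension means higher frequency; the adjustment raises the ukulele string's frequency.
The beat rate rose, so the adjustment moved the ukulele string further from 592 Hz — it was already above the reference.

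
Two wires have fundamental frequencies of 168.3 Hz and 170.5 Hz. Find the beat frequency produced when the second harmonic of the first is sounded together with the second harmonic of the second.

Second harmonic of the first: 2·168.3 = 336.6 Hz.
Second harmonic of the second: 2·170.5 = 341.0 Hz.
f_beat = |336.6 − 341.0| = 4.4 Hz.

4.4 Hz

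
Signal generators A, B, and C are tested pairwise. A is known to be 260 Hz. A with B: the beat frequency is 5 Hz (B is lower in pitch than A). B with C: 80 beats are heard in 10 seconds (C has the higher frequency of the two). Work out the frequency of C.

263 Hz

B is below A, so f_B = 260 − 5 = 255 Hz.
B–C: Beat frequency = 80/10 = 8 Hz.
C is above B, so f_C = 255 + 8 = 263 Hz.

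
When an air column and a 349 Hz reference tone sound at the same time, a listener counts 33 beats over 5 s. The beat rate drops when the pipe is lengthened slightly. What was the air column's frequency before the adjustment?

355.6 Hz

Beat frequency = 33/5 = 6.6 Hz.
|f − 349| = 6.6, so the air column was at either 342.4 Hz or 355.6 Hz.
A longer pipe has a lower fundamental; the adjustment lowers the air column's frequency.
The beat rate fell, so the adjustment moved the air column toward 349 Hz — it must have started above the reference.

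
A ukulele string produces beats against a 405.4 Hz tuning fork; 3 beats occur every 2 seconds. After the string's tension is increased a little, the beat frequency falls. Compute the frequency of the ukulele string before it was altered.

Beat frequency = 3/2 = 1.5 Hz.
|f − 405.4| = 1.5, so the ukulele string was at either 403.9 Hz or 406.9 Hz.
Higher tension means higher frequency; the adjustment raises the ukulele string's frequency.
The beat rate fell, so the adjustment moved the ukulele string toward 405.4 Hz — it must have started below the reference.

403.9 Hz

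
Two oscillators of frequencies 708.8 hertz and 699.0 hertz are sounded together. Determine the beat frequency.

9.8 Hz

f_beat = |f₁ − f₂|.
|708.8 − 699.0| = 9.8 Hz.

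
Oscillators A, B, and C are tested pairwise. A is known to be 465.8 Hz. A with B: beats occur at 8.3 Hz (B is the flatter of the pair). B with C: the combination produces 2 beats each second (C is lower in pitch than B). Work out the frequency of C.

B is below A, so f_B = 465.8 − 8.3 = 457.5 Hz.
C is below B, so f_C = 457.5 − 2 = 455.5 Hz.

455.5 Hz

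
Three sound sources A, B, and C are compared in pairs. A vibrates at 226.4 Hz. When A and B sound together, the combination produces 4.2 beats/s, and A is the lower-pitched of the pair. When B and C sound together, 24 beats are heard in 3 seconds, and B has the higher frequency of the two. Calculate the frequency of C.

B is above A, so f_B = 226.4 + 4.2 = 230.6 Hz.
B–C: Beat frequency = 24/3 = 8 Hz.
C is below B, so f_C = 230.6 − 8 = 222.6 Hz.

222.6 Hz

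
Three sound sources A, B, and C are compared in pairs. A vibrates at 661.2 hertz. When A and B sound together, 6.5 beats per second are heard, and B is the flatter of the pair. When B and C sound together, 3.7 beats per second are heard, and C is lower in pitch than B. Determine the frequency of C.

B is below A, so f_B = 661.2 − 6.5 = 654.7 Hz.
C is below B, so f_C = 654.7 − 3.7 = 651 Hz.

651 Hz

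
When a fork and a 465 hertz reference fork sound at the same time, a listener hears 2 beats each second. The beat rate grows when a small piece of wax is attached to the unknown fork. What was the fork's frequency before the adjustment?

463 Hz

|f − 465| = 2, so the fork was at either 463 Hz or 467 Hz.
Loading a fork with wax lowers its frequency; the adjustment lowers the fork's frequency.
The beat rate rose, so the adjustment moved the fork further from 465 Hz — it was already below the reference.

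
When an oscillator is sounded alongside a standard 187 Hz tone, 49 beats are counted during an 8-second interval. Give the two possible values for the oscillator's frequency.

Beat frequency = 49/8 = 6.125 Hz.
|f − 187| = 6.125, so f = 187 ± 6.125.

180.875 Hz or 193.125 Hz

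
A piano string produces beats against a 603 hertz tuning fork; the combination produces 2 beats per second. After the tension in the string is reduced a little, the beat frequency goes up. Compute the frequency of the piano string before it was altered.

601 Hz

|f − 603| = 2, so the piano string was at either 601 Hz or 605 Hz.
Lower tension means lower frequency; the adjustment lowers the piano string's frequency.
The beat rate rose, so the adjustment moved the piano string further from 603 Hz — it was already below the reference.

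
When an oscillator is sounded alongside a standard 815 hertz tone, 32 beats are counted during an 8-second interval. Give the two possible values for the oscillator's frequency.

811 Hz or 819 Hz

Beat frequency = 32/8 = 4 Hz.
|f − 815| = 4, so f = 815 ± 4.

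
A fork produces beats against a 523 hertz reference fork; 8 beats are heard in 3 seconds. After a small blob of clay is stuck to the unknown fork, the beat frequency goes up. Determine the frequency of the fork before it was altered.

Beat frequency = 8/3 = 2.6667 Hz.
|f − 523| = 2.6667, so the fork was at either 520.3333 Hz or 525.6667 Hz.
Adding mass to a fork lowers its frequency; the adjustment lowers the fork's frequency.
The beat rate rose, so the adjustment moved the fork further from 523 Hz — it was already below the reference.

520.3333 Hz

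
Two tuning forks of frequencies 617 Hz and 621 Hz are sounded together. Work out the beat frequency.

4 Hz

Beats arise from superposition of two nearby frequencies; the beat rate is |f₁ − f₂|.
|617 − 621| = 4 Hz.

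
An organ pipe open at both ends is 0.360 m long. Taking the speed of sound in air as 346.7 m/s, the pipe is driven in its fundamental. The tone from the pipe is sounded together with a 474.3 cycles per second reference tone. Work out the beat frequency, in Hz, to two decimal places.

Open pipe: f_n = n·v/(2L) = 1·346.7/(2·0.360) = 481.5278 Hz.
f_beat = |481.5278 − 474.3| = 7.23 Hz.

7.23 Hz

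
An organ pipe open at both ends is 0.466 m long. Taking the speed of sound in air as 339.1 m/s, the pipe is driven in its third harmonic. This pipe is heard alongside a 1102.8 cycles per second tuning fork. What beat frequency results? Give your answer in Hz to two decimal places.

11.28 Hz

Open pipe: f_n = n·v/(2L) = 3·339.1/(2·0.466) = 1091.5236 Hz.
f_beat = |1091.5236 − 1102.8| = 11.28 Hz.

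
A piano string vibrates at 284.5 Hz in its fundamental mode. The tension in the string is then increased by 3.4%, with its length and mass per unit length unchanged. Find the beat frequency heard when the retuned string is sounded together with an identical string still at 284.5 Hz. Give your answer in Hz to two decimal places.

For a string, f ∝ √T, so the new frequency is 284.5·√1.034 = 289.2961 Hz.
f_beat = |289.2961 − 284.5| = 4.80 Hz.

4.80 Hz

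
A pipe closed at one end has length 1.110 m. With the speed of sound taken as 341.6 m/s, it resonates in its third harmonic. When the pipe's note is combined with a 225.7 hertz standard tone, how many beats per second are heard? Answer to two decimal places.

5.11 Hz

Closed pipe (odd harmonics): f_n = n·v/(4L) = 3·341.6/(4·1.110) = 230.8108 Hz.
f_beat = |230.8108 − 225.7| = 5.11 Hz.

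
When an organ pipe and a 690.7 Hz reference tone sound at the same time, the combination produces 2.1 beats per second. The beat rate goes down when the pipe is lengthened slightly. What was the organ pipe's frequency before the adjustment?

|f − 690.7| = 2.1, so the organ pipe was at either 688.6 Hz or 692.8 Hz.
A longer pipe has a lower fundamental; the adjustment lowers the organ pipe's frequency.
The beat rate fell, so the adjustment moved the organ pipe toward 690.7 Hz — it must have started above the reference.

692.8 Hz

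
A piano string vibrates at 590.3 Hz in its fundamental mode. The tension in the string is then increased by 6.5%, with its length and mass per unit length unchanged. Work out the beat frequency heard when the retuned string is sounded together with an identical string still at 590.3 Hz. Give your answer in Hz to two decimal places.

18.88 Hz

For a string, f ∝ √T, so the new frequency is 590.3·√1.065 = 609.1827 Hz.
f_beat = |609.1827 − 590.3| = 18.88 Hz.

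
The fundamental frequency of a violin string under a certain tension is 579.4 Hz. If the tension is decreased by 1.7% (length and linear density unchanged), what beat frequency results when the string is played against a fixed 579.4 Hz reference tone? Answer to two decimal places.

For a string, f ∝ √T, so the new frequency is 579.4·√0.983 = 574.4540 Hz.
f_beat = |574.4540 − 579.4| = 4.95 Hz.

4.95 Hz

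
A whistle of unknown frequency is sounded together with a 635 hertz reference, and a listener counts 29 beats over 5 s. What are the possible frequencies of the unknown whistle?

629.2 Hz or 640.8 Hz

Beat frequency = 29/5 = 5.8 Hz.
|f − 635| = 5.8, so f = 635 ± 5.8.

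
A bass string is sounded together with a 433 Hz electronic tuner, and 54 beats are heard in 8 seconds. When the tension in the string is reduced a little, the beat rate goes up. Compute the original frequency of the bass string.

426.25 Hz

Beat frequency = 54/8 = 6.75 Hz.
|f − 433| = 6.75, so the bass string was at either 426.25 Hz or 439.75 Hz.
Lower tension means lower frequency; the adjustment lowers the bass string's frequency.
The beat rate rose, so the adjustment moved the bass string further from 433 Hz — it was already below the reference.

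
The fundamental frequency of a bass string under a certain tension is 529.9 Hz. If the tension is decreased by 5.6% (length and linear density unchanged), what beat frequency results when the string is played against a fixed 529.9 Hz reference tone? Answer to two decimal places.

For a string, f ∝ √T, so the new frequency is 529.9·√0.944 = 514.8491 Hz.
f_beat = |514.8491 − 529.9| = 15.05 Hz.

15.05 Hz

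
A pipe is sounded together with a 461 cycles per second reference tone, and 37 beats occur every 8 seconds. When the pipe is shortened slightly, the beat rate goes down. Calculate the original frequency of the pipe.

Beat frequency = 37/8 = 4.625 Hz.
|f − 461| = 4.625, so the pipe was at either 456.375 Hz or 465.625 Hz.
A shorter pipe has a higher fundamental; the adjustment raises the pipe's frequency.
The beat rate fell, so the adjustment moved the pipe toward 461 Hz — it must have started below the reference.

456.375 Hz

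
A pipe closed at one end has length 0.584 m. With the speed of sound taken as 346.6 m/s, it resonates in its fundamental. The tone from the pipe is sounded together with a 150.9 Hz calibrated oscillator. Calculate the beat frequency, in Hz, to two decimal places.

2.53 Hz

Closed pipe (odd harmonics): f_n = n·v/(4L) = 1·346.6/(4·0.584) = 148.3733 Hz.
f_beat = |148.3733 − 150.9| = 2.53 Hz.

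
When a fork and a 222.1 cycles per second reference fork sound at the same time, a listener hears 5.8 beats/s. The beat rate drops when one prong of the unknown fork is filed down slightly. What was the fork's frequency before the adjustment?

|f − 222.1| = 5.8, so the fork was at either 216.3 Hz or 227.9 Hz.
Filing a prong removes mass and raises the fork's frequency; the adjustment raises the fork's frequency.
The beat rate fell, so the adjustment moved the fork toward 222.1 Hz — it must have started below the reference.

216.3 Hz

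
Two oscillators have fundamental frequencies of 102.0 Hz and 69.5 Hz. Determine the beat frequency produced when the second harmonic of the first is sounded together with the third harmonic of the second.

Second harmonic of the first: 2·102.0 = 204.0 Hz.
Third harmonic of the second: 3·69.5 = 208.5 Hz.
f_beat = |204.0 − 208.5| = 4.5 Hz.

4.5 Hz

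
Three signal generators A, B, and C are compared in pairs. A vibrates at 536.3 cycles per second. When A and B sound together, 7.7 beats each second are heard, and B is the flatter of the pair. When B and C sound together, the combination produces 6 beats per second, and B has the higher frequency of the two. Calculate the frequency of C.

522.6 Hz

B is below A, so f_B = 536.3 − 7.7 = 528.6 Hz.
C is below B, so f_C = 528.6 − 6 = 522.6 Hz.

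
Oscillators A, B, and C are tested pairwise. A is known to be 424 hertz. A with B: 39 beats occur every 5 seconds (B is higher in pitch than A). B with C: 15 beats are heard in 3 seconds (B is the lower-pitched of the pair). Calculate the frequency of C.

A–B: Beat frequency = 39/5 = 7.8 Hz.
B is above A, so f_B = 424 + 7.8 = 431.8 Hz.
B–C: Beat frequency = 15/3 = 5 Hz.
C is above B, so f_C = 431.8 + 5 = 436.8 Hz.

436.8 Hz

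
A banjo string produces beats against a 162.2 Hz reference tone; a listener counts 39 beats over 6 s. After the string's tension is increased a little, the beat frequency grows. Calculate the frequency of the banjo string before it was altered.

168.7 Hz

Beat frequency = 39/6 = 6.5 Hz.
|f − 162.2| = 6.5, so the banjo string was at either 155.7 Hz or 168.7 Hz.
Higher tension means higher frequency; the adjustment raises the banjo string's frequency.
The beat rate rose, so the adjustment moved the banjo string further from 162.2 Hz — it was already above the reference.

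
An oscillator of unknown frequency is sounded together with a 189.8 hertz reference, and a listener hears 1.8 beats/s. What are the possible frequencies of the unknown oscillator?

|f − 189.8| = 1.8, so f = 189.8 ± 1.8.

188 Hz or 191.6 Hz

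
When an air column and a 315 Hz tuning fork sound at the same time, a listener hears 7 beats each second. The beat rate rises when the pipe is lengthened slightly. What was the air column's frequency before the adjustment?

308 Hz

|f − 315| = 7, so the air column was at either 308 Hz or 322 Hz.
A longer pipe has a lower fundamental; the adjustment lowers the air column's frequency.
The beat rate rose, so the adjustment moved the air column further from 315 Hz — it was already below the reference.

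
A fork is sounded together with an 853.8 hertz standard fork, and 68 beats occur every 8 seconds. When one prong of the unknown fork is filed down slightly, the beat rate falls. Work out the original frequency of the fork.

845.3 Hz

Beat frequency = 68/8 = 8.5 Hz.
|f − 853.8| = 8.5, so the fork was at either 845.3 Hz or 862.3 Hz.
Filing a prong removes mass and raises the fork's frequency; the adjustment raises the fork's frequency.
The beat rate fell, so the adjustment moved the fork toward 853.8 Hz — it must have started below the reference.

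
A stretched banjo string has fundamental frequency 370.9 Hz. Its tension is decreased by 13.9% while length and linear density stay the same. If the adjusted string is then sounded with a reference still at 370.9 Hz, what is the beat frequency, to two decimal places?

26.74 Hz

For a string, f ∝ √T, so the new frequency is 370.9·√0.861 = 344.1584 Hz.
f_beat = |344.1584 − 370.9| = 26.74 Hz.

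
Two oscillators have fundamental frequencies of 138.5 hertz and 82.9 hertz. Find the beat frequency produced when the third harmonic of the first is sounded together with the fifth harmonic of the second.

Third harmonic of the first: 3·138.5 = 415.5 Hz.
Fifth harmonic of the second: 5·82.9 = 414.5 Hz.
f_beat = |415.5 − 414.5| = 1.0 Hz.

1.0 Hz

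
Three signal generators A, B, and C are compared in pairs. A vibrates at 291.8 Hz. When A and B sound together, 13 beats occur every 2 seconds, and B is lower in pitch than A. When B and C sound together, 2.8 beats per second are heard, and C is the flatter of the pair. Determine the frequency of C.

282.5 Hz

A–B: Beat frequency = 13/2 = 6.5 Hz.
B is below A, so f_B = 291.8 − 6.5 = 285.3 Hz.
C is below B, so f_C = 285.3 − 2.8 = 282.5 Hz.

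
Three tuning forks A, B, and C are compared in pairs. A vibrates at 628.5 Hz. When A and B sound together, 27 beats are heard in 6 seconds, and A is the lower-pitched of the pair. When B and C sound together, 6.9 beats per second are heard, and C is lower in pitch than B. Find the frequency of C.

A–B: Beat frequency = 27/6 = 4.5 Hz.
B is above A, so f_B = 628.5 + 4.5 = 633 Hz.
C is below B, so f_C = 633 − 6.9 = 626.1 Hz.

626.1 Hz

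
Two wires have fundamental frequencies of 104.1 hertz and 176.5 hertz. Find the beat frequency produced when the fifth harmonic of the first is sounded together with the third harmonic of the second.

9.0 Hz

Fifth harmonic of the first: 5·104.1 = 520.5 Hz.
Third harmonic of the second: 3·176.5 = 529.5 Hz.
f_beat = |520.5 − 529.5| = 9.0 Hz.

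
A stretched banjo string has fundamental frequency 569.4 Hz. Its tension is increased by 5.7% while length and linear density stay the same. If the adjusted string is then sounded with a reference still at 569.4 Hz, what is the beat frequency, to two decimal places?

16.00 Hz

For a string, f ∝ √T, so the new frequency is 569.4·√1.057 = 585.4030 Hz.
f_beat = |585.4030 − 569.4| = 16.00 Hz.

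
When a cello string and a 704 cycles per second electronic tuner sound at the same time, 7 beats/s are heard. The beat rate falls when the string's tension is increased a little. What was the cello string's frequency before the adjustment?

|f − 704| = 7, so the cello string was at either 697 Hz or 711 Hz.
Higher tension means higher frequency; the adjustment raises the cello string's frequency.
The beat rate fell, so the adjustment moved the cello string toward 704 Hz — it must have started below the reference.

697 Hz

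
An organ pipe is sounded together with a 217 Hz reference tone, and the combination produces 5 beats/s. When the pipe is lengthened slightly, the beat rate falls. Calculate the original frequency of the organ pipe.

222 Hz

|f − 217| = 5, so the organ pipe was at either 212 Hz or 222 Hz.
A longer pipe has a lower fundamental; the adjustment lowers the organ pipe's frequency.
The beat rate fell, so the adjustment moved the organ pipe toward 217 Hz — it must have started above the reference.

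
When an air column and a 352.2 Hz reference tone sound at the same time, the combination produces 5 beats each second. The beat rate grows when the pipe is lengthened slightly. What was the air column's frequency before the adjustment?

347.2 Hz

|f − 352.2| = 5, so the air column was at either 347.2 Hz or 357.2 Hz.
A longer pipe has a lower fundamental; the adjustment lowers the air column's frequency.
The beat rate rose, so the adjustment moved the air column further from 352.2 Hz — it was already below the reference.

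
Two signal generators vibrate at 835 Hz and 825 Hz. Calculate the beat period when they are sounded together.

0.100 s

f_beat = |835 − 825| = 10 Hz.
Beat period T = 1 / f_beat = 1 / 10 s.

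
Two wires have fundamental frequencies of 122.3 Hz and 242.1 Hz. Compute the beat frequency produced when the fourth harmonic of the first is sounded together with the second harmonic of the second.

Fourth harmonic of the first: 4·122.3 = 489.2 Hz.
Second harmonic of the second: 2·242.1 = 484.2 Hz.
f_beat = |489.2 − 484.2| = 5.0 Hz.

5.0 Hz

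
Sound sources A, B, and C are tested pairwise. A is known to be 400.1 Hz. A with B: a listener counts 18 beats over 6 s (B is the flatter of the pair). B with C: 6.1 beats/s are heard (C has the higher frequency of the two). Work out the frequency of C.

A–B: Beat frequency = 18/6 = 3 Hz.
B is below A, so f_B = 400.1 − 3 = 397.1 Hz.
C is above B, so f_C = 397.1 + 6.1 = 403.2 Hz.

403.2 Hz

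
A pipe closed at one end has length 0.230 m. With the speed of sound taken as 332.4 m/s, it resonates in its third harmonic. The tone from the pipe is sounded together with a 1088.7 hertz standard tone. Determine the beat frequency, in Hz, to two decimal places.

4.79 Hz

Closed pipe (odd harmonics): f_n = n·v/(4L) = 3·332.4/(4·0.230) = 1083.9130 Hz.
f_beat = |1083.9130 − 1088.7| = 4.79 Hz.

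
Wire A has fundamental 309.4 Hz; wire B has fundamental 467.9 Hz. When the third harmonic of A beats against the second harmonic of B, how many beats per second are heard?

7.6 Hz

Third harmonic of the first: 3·309.4 = 928.2 Hz.
Second harmonic of the second: 2·467.9 = 935.8 Hz.
f_beat = |928.2 − 935.8| = 7.6 Hz.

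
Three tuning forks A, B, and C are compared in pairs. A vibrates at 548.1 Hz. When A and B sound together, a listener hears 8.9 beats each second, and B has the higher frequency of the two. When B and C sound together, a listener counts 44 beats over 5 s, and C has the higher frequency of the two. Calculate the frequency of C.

565.8 Hz

B is above A, so f_B = 548.1 + 8.9 = 557 Hz.
B–C: Beat frequency = 44/5 = 8.8 Hz.
C is above B, so f_C = 557 + 8.8 = 565.8 Hz.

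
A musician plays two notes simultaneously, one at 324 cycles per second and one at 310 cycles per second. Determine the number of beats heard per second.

The beat frequency equals the magnitude of the frequency difference.
|324 − 310| = 14 Hz.

14 Hz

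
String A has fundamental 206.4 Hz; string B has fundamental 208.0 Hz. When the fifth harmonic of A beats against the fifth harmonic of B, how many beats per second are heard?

Fifth harmonic of the first: 5·206.4 = 1032.0 Hz.
Fifth harmonic of the second: 5·208.0 = 1040.0 Hz.
f_beat = |1032.0 − 1040.0| = 8.0 Hz.

8.0 Hz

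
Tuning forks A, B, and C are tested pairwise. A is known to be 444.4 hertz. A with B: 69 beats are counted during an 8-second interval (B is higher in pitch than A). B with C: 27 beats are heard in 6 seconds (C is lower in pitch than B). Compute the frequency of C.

448.525 Hz

A–B: Beat frequency = 69/8 = 8.625 Hz.
B is above A, so f_B = 444.4 + 8.625 = 453.025 Hz.
B–C: Beat frequency = 27/6 = 4.5 Hz.
C is below B, so f_C = 453.025 − 4.5 = 448.525 Hz.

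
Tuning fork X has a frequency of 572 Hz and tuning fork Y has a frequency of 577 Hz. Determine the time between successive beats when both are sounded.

0.200 s

f_beat = |572 − 577| = 5 Hz.
Beat period T = 1 / f_beat = 1 / 5 s.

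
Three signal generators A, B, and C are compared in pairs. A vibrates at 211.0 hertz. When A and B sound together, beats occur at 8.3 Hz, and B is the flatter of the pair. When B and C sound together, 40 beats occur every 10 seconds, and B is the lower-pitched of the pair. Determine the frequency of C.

206.7 Hz

B is below A, so f_B = 211.0 − 8.3 = 202.7 Hz.
B–C: Beat frequency = 40/10 = 4 Hz.
C is above B, so f_C = 202.7 + 4 = 206.7 Hz.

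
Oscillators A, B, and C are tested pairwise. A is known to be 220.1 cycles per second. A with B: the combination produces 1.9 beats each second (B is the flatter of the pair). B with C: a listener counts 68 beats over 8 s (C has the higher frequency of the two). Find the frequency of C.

B is below A, so f_B = 220.1 − 1.9 = 218.2 Hz.
B–C: Beat frequency = 68/8 = 8.5 Hz.
C is above B, so f_C = 218.2 + 8.5 = 226.7 Hz.

226.7 Hz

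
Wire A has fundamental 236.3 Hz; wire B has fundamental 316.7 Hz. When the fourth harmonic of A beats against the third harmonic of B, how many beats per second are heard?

4.9 Hz

Fourth harmonic of the first: 4·236.3 = 945.2 Hz.
Third harmonic of the second: 3·316.7 = 950.1 Hz.
f_beat = |945.2 − 950.1| = 4.9 Hz.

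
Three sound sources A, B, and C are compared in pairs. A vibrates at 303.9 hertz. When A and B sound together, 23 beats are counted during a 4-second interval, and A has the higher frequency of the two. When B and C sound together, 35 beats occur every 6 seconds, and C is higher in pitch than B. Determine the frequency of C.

303.9833 Hz

A–B: Beat frequency = 23/4 = 5.75 Hz.
B is below A, so f_B = 303.9 − 5.75 = 298.15 Hz.
B–C: Beat frequency = 35/6 = 5.8333 Hz.
C is above B, so f_C = 298.15 + 5.8333 = 303.9833 Hz.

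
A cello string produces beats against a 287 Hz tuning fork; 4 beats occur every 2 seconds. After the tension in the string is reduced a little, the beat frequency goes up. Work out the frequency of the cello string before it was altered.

Beat frequency = 4/2 = 2 Hz.
|f − 287| = 2, so the cello string was at either 285 Hz or 289 Hz.
Lower tension means lower frequency; the adjustment lowers the cello string's frequency.
The beat rate rose, so the adjustment moved the cello string further from 287 Hz — it was already below the reference.

285 Hz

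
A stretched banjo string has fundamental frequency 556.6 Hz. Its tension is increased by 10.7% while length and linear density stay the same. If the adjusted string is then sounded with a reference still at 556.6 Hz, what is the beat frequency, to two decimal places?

29.02 Hz

For a string, f ∝ √T, so the new frequency is 556.6·√1.107 = 585.6215 Hz.
f_beat = |585.6215 − 556.6| = 29.02 Hz.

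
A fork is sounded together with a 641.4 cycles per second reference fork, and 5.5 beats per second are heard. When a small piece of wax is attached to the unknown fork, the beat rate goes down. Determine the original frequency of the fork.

|f − 641.4| = 5.5, so the fork was at either 635.9 Hz or 646.9 Hz.
Loading a fork with wax lowers its frequency; the adjustment lowers the fork's frequency.
The beat rate fell, so the adjustment moved the fork toward 641.4 Hz — it must have started above the reference.

646.9 Hz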